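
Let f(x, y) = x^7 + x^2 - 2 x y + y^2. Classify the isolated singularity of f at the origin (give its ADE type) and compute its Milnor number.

Type A_{6}, Milnor number mu = 6.

The Hessian of f at 0 has rank 1. Corank 1: A-series; mu = 6 gives A_6.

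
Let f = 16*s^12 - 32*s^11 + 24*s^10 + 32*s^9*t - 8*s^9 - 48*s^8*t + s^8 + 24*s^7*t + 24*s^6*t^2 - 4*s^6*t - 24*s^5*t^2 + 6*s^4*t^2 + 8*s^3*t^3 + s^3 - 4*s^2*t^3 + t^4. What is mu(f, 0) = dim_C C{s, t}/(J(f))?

The Hessian of f at 0 is [[0, 0], [0, 0]] with rank 0, so corank 2. A Groebner basis of the Jacobian ideal J(f) in C{s,t} is {t^3, s^2}; counting standard monomials gives mu = 6. Corank 2; j^3 = s^3 is a perfect cube, so E-series; the 4-jet and mu = 6 give E_6.

6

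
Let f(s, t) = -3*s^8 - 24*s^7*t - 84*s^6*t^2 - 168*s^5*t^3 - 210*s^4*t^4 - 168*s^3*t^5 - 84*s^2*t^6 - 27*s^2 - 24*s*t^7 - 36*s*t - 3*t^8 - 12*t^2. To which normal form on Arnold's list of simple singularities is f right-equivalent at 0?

The Hessian of f at 0 is [[-54, -36], [-36, -24]] with rank 1, so corank 1. A Groebner basis of the Jacobian ideal J(f) in C{s,t} is {t^7, s + 2*t/3}; counting standard monomials gives mu = 7. Corank 1: A-series; mu = 7 gives A_7.

A7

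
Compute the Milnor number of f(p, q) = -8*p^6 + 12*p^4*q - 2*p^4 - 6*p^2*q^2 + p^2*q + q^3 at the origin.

4

The Hessian of f at 0 has rank 0. Corank 2; j^3 = q*(p^2 + q^2) splits into three distinct lines over C (the quadratic factor has nonzero discriminant), so D_4.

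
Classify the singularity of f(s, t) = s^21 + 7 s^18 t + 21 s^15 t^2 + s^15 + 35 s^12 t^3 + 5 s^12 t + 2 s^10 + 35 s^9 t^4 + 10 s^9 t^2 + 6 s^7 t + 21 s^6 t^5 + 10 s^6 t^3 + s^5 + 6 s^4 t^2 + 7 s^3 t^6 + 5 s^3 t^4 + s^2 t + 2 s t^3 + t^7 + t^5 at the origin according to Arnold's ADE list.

D_8

The Hessian of f at 0 has rank 0. Corank 2; j^3 = s^2*t has shape L^2 M (L != M), so D-series; mu = 8 gives D_8.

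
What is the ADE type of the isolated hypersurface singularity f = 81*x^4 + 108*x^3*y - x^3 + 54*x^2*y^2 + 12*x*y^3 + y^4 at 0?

The Hessian of f at 0 has rank 0. Corank 2; j^3 = -x^3 is a perfect cube, so E-series; the 4-jet and mu = 6 give E_6.

E_6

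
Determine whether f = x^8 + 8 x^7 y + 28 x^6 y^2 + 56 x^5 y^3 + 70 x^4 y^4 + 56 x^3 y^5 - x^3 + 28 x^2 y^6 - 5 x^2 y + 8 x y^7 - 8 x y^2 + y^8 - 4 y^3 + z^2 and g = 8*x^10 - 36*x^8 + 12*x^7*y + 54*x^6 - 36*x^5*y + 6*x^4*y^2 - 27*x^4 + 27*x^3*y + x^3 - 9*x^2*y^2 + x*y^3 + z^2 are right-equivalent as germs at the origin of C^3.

No.

The Hessian of f at 0 is [[0, 0, 0], [0, 0, 0], [0, 0, 2]] with rank 1, so corank 2. A Groebner basis of the Jacobian ideal J(f) in C{x,y,z} is {x*y/8 + y^7 + y^2/4, x*y^2 + 2*y^3, x^2 + 3*x*y + 2*y^2, z}; counting standard monomials gives mu = 9. Corank 2; j^3 = -(x + y)*(x + 2*y)^2 has shape L^2 M (L != M), so D-series; mu = 9 gives D_9. The Hessian of g at 0 is [[0, 0, 0], [0, 0, 0], [0, 0, 2]] with rank 1, so corank 2. A Groebner basis of the Jacobian ideal J(g) in C{x,y,z} is {x^2/3 + y^4 + y^3/9, x^3, x^2*y - x^2/9 - y^3/27, -2*x^2/3 + x*y^2 - 2*y^3/9, z}; counting standard monomials gives mu = 7. Corank 2; j^3 = x^3 is a perfect cube, so E-series; the 4-jet and mu = 7 give E_7. f is D_9 but g is E_7, hence not right-equivalent.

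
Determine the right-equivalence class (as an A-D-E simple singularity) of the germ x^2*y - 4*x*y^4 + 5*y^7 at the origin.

D_8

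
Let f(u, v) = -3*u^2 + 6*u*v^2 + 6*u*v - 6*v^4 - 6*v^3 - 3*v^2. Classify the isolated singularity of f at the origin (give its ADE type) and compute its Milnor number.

Type A_3, Milnor number mu = 3.

The Hessian of f at 0 has rank 1. Corank 1: A-series; mu = 3 gives A_3.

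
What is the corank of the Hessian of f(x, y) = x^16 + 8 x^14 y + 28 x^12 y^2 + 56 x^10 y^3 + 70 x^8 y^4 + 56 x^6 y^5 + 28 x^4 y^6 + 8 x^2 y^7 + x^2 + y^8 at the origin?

1

Hessian at 0 has rank 1.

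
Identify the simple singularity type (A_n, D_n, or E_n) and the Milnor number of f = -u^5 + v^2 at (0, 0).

Type A4, Milnor number mu = 4.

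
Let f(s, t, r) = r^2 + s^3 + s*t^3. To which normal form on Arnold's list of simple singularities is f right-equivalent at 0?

E7

The Hessian of f at 0 is [[0, 0, 0], [0, 0, 0], [0, 0, 2]] with rank 1, so corank 2. A Groebner basis of the Jacobian ideal J(f) in C{s,t,r} is {s^3, s*t^2, 3*s^2 + t^3, r}; counting standard monomials gives mu = 7. Corank 2; j^3 = s^3 is a perfect cube, so E-series; the 4-jet and mu = 7 give E_7.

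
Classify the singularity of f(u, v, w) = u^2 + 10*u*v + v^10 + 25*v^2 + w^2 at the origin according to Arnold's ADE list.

A9

The Hessian of f at 0 is [[2, 10, 0], [10, 50, 0], [0, 0, 2]] with rank 2, so corank 1. A Groebner basis of the Jacobian ideal J(f) in C{u,v,w} is {v^9, u + 5*v, w}; counting standard monomials gives mu = 9. Corank 1: A-series; mu = 9 gives A_9.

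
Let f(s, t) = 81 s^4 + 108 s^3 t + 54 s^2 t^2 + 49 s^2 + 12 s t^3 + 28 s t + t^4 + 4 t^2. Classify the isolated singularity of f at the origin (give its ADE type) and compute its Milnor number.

Type A_3, Milnor number mu = 3.

The Hessian of f at 0 has rank 1. Corank 1: A-series; mu = 3 gives A_3.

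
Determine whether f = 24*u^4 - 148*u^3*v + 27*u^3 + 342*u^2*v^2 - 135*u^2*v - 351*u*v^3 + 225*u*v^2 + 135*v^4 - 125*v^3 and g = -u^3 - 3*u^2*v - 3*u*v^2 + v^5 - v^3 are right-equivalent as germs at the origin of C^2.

No.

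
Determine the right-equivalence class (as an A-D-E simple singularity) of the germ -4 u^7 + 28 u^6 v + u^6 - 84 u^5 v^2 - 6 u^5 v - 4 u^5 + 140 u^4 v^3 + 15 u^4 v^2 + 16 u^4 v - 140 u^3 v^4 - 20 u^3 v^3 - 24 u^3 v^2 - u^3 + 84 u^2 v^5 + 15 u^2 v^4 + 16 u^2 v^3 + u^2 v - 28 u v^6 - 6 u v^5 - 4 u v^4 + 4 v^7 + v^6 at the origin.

D_{7}

The Hessian of f at 0 is [[0, 0], [0, 0]] with rank 0, so corank 2. A Groebner basis of the Jacobian ideal J(f) in C{u,v} is {u^2/2 - u*v/2 + v^4, u^3, u^2*v, u^2/3 + u*v^2}; counting standard monomials gives mu = 7. Corank 2; j^3 = -u^2*(u - v) has shape L^2 M (L != M), so D-series; mu = 7 gives D_7.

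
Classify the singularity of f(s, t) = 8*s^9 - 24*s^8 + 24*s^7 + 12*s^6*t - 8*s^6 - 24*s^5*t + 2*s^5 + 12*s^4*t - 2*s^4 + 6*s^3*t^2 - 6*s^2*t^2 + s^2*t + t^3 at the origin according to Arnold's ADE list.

D_{4}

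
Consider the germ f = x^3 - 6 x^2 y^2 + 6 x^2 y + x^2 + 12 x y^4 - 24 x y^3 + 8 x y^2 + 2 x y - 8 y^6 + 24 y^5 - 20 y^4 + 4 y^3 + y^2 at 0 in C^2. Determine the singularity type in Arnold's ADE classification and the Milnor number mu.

The Hessian of f at 0 is [[2, 2], [2, 2]] with rank 1, so corank 1. A Groebner basis of the Jacobian ideal J(f) in C{x,y} is {y^2, x + y}; counting standard monomials gives mu = 2. Corank 1: A-series; mu = 2 gives A_2.

Type A_2, Milnor number mu = 2.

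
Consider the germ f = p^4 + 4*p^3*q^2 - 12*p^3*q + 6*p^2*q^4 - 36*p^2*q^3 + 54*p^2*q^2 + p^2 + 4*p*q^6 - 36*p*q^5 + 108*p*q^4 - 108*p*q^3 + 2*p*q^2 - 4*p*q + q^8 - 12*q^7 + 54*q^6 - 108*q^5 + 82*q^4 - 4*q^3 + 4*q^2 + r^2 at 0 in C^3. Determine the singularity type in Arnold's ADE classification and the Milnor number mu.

The Hessian of f at 0 has rank 2. Corank 1: A-series; mu = 3 gives A_3.

Type A_3, Milnor number mu = 3.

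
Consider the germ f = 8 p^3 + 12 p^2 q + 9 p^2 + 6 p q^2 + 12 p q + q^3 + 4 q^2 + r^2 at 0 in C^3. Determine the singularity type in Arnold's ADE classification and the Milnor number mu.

Type A_{2}, Milnor number mu = 2.

The Hessian of f at 0 is [[18, 12, 0], [12, 8, 0], [0, 0, 2]] with rank 2, so corank 1. A Groebner basis of the Jacobian ideal J(f) in C{p,q,r} is {q^2, p + 2*q/3, r}; counting standard monomials gives mu = 2. Corank 1: A-series; mu = 2 gives A_2.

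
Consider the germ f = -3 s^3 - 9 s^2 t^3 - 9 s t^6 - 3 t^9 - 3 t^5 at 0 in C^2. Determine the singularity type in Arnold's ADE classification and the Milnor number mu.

Type E8, Milnor number mu = 8.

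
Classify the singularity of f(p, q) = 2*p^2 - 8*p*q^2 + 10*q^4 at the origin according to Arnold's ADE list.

A_{3}

The Hessian of f at 0 has rank 1. Corank 1: A-series; mu = 3 gives A_3.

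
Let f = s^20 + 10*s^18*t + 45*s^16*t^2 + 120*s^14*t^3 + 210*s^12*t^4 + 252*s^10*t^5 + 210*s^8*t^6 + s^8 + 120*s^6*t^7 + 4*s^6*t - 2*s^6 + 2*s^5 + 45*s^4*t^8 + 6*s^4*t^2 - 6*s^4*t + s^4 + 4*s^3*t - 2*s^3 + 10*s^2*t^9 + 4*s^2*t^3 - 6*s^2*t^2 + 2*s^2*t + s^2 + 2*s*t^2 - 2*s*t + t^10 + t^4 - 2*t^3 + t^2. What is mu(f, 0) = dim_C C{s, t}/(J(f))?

The Hessian of f at 0 has rank 1. Corank 1: A-series; mu = 9 gives A_9.

9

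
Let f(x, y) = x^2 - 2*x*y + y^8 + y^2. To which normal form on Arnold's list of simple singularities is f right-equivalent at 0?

The Hessian of f at 0 has rank 1. Corank 1: A-series; mu = 7 gives A_7.

A_{7}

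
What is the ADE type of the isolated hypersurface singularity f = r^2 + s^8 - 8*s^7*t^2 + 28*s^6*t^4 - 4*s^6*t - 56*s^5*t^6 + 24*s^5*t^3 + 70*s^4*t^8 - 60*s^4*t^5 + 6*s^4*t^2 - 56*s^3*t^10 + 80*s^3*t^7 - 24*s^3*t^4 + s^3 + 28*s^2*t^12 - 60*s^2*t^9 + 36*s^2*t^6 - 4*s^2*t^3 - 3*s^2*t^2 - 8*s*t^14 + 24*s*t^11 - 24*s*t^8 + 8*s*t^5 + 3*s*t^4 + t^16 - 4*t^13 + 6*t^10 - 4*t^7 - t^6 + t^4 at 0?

E_6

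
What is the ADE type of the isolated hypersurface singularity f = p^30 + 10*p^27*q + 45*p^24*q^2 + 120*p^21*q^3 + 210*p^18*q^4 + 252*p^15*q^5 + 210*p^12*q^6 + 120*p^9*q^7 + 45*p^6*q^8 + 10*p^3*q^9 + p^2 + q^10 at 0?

A9

The Hessian of f at 0 is [[2, 0], [0, 0]] with rank 1, so corank 1. A Groebner basis of the Jacobian ideal J(f) in C{p,q} is {q^9, p}; counting standard monomials gives mu = 9. Corank 1: A-series; mu = 9 gives A_9.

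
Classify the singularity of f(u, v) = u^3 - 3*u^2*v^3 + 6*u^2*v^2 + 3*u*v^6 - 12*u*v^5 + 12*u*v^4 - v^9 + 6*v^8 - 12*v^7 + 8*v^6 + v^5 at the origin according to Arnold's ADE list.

The Hessian of f at 0 has rank 0. Corank 2; j^3 = u^3 is a perfect cube, so E-series; the 5-jet and mu = 8 give E_8.

E8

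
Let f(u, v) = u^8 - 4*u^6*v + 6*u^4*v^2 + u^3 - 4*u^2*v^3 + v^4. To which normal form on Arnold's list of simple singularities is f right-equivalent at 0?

E_{6}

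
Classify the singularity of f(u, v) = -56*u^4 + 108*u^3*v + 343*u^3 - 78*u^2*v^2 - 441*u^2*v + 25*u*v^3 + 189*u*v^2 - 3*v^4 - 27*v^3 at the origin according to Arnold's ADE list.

E_7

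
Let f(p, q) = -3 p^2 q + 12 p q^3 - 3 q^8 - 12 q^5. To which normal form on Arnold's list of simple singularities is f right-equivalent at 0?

The Hessian of f at 0 is [[0, 0], [0, 0]] with rank 0, so corank 2. A Groebner basis of the Jacobian ideal J(f) in C{p,q} is {p^4, p^3*q + p^2 - 2*p*q^2, -p^3/2 + p^2*q^2, -p*q/2 + q^3}; counting standard monomials gives mu = 9. Corank 2; j^3 = -3*p^2*q has shape L^2 M (L != M), so D-series; mu = 9 gives D_9.

D9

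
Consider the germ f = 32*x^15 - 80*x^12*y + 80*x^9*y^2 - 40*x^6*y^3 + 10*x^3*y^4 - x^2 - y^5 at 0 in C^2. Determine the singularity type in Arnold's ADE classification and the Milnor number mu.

Type A_4, Milnor number mu = 4.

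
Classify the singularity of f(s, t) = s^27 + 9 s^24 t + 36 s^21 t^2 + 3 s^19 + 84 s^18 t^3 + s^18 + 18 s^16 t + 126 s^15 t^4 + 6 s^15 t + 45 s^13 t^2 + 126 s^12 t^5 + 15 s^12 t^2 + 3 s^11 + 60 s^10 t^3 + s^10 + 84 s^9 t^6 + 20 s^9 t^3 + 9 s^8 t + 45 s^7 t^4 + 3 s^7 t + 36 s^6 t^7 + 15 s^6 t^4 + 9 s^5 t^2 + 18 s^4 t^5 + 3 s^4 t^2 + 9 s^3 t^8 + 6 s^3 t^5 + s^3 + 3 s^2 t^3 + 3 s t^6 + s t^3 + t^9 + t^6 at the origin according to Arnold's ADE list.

E7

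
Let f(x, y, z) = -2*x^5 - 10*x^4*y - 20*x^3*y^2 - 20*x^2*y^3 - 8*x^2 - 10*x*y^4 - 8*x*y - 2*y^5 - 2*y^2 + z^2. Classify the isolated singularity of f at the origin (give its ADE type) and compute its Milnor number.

Type A_4, Milnor number mu = 4.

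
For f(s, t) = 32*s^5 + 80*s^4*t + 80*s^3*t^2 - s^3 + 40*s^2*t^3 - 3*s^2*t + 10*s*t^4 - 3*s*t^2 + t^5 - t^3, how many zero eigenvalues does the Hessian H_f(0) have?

2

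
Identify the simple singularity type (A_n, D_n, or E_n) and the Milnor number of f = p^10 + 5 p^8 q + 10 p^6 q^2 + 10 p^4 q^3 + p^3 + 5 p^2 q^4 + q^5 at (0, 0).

Type E_8, Milnor number mu = 8.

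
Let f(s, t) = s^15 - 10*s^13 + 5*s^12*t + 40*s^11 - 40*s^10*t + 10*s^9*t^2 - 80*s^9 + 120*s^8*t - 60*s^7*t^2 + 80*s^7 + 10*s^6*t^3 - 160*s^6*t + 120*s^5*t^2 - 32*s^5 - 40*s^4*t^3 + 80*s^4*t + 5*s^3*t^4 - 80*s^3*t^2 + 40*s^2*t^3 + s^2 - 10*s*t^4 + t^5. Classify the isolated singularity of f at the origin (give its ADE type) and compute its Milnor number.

Type A4, Milnor number mu = 4.

The Hessian of f at 0 has rank 1. Corank 1: A-series; mu = 4 gives A_4.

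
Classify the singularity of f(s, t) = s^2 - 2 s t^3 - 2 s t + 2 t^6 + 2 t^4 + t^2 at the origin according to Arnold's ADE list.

A_{5}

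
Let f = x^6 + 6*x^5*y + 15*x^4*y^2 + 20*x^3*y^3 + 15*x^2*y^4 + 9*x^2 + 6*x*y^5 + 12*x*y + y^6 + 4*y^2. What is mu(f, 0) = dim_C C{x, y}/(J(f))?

5

The Hessian of f at 0 has rank 1. Corank 1: A-series; mu = 5 gives A_5.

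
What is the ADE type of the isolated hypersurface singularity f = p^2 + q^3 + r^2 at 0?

A_{2}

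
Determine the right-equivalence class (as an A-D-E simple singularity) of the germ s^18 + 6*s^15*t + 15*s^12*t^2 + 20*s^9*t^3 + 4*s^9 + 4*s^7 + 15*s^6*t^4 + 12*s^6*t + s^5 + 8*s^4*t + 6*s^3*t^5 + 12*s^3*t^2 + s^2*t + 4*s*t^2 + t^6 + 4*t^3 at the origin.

The Hessian of f at 0 is [[0, 0], [0, 0]] with rank 0, so corank 2. A Groebner basis of the Jacobian ideal J(f) in C{s,t} is {-s*t/16 + t^4 - t^2/8, s^3 + 32*s^2 + 128*s*t + 8*t^3 + 128*t^2, s^2*t - 32*s^2/3 - 128*s*t/3 - 4*t^3 - 128*t^2/3, 8*s^2/3 + s*t^2 + 32*s*t/3 + 2*t^3 + 32*t^2/3}; counting standard monomials gives mu = 7. Corank 2; j^3 = t*(s + 2*t)^2 has shape L^2 M (L != M), so D-series; mu = 7 gives D_7.

D_{7}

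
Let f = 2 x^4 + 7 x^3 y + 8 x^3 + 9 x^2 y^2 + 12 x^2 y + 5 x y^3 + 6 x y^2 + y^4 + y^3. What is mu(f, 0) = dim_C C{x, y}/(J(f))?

7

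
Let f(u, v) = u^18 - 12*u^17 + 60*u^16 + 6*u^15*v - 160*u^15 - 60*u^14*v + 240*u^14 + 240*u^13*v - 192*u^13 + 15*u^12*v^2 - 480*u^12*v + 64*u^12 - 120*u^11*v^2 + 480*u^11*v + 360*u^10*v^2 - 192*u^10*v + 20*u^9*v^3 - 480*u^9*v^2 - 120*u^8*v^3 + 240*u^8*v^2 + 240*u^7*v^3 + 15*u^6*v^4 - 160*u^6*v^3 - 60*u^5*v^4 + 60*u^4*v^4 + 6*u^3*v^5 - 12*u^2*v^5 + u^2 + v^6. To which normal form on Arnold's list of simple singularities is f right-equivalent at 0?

A5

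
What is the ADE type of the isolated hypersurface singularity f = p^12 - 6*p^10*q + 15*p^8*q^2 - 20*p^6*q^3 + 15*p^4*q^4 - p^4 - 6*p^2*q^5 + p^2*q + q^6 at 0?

D7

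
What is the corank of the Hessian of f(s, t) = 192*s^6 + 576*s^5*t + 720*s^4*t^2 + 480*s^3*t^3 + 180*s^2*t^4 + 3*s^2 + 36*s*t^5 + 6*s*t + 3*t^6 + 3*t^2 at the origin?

1

The Hessian at 0 is [[6, 6], [6, 6]] of rank 1; hence corank 1.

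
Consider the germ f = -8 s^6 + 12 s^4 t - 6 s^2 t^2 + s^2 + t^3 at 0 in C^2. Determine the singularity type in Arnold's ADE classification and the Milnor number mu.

The Hessian of f at 0 has rank 1. Corank 1: A-series; mu = 2 gives A_2.

Type A2, Milnor number mu = 2.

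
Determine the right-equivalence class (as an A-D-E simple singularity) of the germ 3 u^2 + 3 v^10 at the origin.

A9

The Hessian of f at 0 is [[6, 0], [0, 0]] with rank 1, so corank 1. A Groebner basis of the Jacobian ideal J(f) in C{u,v} is {v^9, u}; counting standard monomials gives mu = 9. Corank 1: A-series; mu = 9 gives A_9.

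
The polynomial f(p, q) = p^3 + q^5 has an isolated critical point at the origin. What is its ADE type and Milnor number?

Type E_{8}, Milnor number mu = 8.

The Hessian of f at 0 is [[0, 0], [0, 0]] with rank 0, so corank 2. A Groebner basis of the Jacobian ideal J(f) in C{p,q} is {q^4, p^2}; counting standard monomials gives mu = 8. Corank 2; j^3 = p^3 is a perfect cube, so E-series; the 5-jet and mu = 8 give E_8.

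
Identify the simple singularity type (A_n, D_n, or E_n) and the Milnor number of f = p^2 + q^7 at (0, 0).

The Hessian of f at 0 has rank 1. Corank 1: A-series; mu = 6 gives A_6.

Type A6, Milnor number mu = 6.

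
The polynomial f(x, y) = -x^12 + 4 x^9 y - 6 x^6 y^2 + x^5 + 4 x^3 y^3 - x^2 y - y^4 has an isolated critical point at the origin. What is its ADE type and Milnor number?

Type D_5, Milnor number mu = 5.

The Hessian of f at 0 is [[0, 0], [0, 0]] with rank 0, so corank 2. A Groebner basis of the Jacobian ideal J(f) in C{x,y} is {x^3, x^2/4 + y^3, x*y}; counting standard monomials gives mu = 5. Corank 2; j^3 = -x^2*y has shape L^2 M (L != M), so D-series; mu = 5 gives D_5.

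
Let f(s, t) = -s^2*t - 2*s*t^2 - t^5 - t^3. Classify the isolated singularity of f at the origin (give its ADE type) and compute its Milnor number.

The Hessian of f at 0 has rank 0. Corank 2; j^3 = -t*(s + t)^2 has shape L^2 M (L != M), so D-series; mu = 6 gives D_6.

Type D_6, Milnor number mu = 6.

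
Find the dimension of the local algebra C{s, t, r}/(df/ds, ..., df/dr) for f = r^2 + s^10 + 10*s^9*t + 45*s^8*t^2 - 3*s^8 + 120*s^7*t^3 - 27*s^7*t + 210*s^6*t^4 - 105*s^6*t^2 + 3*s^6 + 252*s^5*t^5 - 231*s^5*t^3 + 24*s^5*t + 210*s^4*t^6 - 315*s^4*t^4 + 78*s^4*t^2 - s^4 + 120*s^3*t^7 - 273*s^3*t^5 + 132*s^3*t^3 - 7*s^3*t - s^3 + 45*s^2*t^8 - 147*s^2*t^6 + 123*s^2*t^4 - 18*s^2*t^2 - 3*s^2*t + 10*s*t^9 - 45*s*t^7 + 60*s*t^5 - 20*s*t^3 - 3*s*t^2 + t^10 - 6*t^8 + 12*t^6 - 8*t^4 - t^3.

The Hessian of f at 0 has rank 1. Corank 2; j^3 = -(s + t)^3 is a perfect cube, so E-series; the 4-jet and mu = 7 give E_7.

7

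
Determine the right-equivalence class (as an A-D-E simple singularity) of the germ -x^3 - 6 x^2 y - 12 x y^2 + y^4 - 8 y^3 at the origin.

The Hessian of f at 0 has rank 0. Corank 2; j^3 = -(x + 2*y)^3 is a perfect cube, so E-series; the 4-jet and mu = 6 give E_6.

E_{6}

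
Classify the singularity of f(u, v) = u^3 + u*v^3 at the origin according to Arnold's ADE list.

The Hessian of f at 0 has rank 0. Corank 2; j^3 = u^3 is a perfect cube, so E-series; the 4-jet and mu = 7 give E_7.

E_{7}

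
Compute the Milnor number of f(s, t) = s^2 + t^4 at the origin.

The Hessian of f at 0 has rank 1. Corank 1: A-series; mu = 3 gives A_3.

3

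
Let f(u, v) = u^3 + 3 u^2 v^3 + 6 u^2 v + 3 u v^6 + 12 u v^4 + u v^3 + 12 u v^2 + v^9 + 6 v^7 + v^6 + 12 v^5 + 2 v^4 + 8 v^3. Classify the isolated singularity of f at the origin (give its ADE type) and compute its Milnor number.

Type E_7, Milnor number mu = 7.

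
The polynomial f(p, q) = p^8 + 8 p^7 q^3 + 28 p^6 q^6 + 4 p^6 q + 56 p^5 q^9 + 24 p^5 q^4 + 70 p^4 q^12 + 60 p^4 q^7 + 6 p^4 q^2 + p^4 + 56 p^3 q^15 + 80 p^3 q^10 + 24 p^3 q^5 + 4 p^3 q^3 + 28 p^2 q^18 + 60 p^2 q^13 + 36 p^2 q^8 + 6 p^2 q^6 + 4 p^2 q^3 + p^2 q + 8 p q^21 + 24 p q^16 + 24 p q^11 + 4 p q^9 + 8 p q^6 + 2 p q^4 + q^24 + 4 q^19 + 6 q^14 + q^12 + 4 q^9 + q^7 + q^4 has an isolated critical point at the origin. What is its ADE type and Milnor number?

Type D_{5}, Milnor number mu = 5.

The Hessian of f at 0 is [[0, 0], [0, 0]] with rank 0, so corank 2. A Groebner basis of the Jacobian ideal J(f) in C{p,q} is {p^3, p^2/4 + q^3, p*q}; counting standard monomials gives mu = 5. Corank 2; j^3 = p^2*q has shape L^2 M (L != M), so D-series; mu = 5 gives D_5.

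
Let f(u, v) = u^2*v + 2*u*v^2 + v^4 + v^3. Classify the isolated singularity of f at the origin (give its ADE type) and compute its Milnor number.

The Hessian of f at 0 has rank 0. Corank 2; j^3 = v*(u + v)^2 has shape L^2 M (L != M), so D-series; mu = 5 gives D_5.

Type D5, Milnor number mu = 5.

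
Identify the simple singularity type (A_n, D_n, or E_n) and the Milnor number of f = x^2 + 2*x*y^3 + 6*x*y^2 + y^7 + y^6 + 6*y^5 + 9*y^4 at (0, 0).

Type A_6, Milnor number mu = 6.

The Hessian of f at 0 has rank 1. Corank 1: A-series; mu = 6 gives A_6.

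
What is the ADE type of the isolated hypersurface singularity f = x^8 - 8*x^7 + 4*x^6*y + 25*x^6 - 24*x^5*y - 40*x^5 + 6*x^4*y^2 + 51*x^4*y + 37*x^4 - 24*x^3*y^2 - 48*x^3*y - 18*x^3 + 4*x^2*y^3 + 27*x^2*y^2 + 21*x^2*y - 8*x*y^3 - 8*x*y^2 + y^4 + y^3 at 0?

D5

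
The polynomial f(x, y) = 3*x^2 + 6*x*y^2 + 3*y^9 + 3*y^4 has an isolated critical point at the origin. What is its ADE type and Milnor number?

The Hessian of f at 0 is [[6, 0], [0, 0]] with rank 1, so corank 1. A Groebner basis of the Jacobian ideal J(f) in C{x,y} is {x^4, x + y^2}; counting standard monomials gives mu = 8. Corank 1: A-series; mu = 8 gives A_8.

Type A8, Milnor number mu = 8.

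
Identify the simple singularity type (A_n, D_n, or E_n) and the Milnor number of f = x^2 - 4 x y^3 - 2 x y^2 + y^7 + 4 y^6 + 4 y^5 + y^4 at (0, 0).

Type A_{6}, Milnor number mu = 6.

The Hessian of f at 0 has rank 1. Corank 1: A-series; mu = 6 gives A_6.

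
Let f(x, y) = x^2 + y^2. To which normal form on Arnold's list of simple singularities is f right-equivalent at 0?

The Hessian of f at 0 is [[2, 0], [0, 2]] with rank 2, so corank 0. A Groebner basis of the Jacobian ideal J(f) in C{x,y} is {x, y}; counting standard monomials gives mu = 1. Corank 0: nondegenerate Morse point, so A_1.

A_{1}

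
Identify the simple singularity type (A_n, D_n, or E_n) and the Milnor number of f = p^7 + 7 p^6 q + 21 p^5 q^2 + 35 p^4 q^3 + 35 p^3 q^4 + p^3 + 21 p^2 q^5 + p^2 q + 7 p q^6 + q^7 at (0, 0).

The Hessian of f at 0 has rank 0. Corank 2; j^3 = p^2*(p + q) has shape L^2 M (L != M), so D-series; mu = 8 gives D_8.

Type D_{8}, Milnor number mu = 8.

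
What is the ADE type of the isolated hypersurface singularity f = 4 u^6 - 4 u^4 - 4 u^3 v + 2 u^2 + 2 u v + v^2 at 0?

The Hessian of f at 0 has rank 2. Corank 0: nondegenerate Morse point, so A_1.

A1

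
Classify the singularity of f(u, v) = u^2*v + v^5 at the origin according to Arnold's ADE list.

D_6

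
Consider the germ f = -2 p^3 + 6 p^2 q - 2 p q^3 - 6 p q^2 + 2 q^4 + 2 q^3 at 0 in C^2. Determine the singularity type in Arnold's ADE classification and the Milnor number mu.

The Hessian of f at 0 has rank 0. Corank 2; j^3 = -2*(p - q)^3 is a perfect cube, so E-series; the 4-jet and mu = 7 give E_7.

Type E_7, Milnor number mu = 7.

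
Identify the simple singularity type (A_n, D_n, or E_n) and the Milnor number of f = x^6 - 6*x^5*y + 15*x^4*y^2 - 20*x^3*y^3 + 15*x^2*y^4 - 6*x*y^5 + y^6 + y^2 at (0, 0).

Type A_{5}, Milnor number mu = 5.

The Hessian of f at 0 is [[0, 0], [0, 2]] with rank 1, so corank 1. A Groebner basis of the Jacobian ideal J(f) in C{x,y} is {x^5, y}; counting standard monomials gives mu = 5. Corank 1: A-series; mu = 5 gives A_5.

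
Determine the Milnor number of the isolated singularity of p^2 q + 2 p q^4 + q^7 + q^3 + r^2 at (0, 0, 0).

4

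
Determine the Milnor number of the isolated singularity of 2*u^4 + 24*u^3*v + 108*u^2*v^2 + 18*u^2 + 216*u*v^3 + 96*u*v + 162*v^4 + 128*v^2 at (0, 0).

The Hessian of f at 0 has rank 1. Corank 1: A-series; mu = 3 gives A_3.

3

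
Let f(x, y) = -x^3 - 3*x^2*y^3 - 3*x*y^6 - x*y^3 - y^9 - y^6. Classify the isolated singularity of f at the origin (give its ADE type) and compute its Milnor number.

The Hessian of f at 0 has rank 0. Corank 2; j^3 = -x^3 is a perfect cube, so E-series; the 4-jet and mu = 7 give E_7.

Type E_{7}, Milnor number mu = 7.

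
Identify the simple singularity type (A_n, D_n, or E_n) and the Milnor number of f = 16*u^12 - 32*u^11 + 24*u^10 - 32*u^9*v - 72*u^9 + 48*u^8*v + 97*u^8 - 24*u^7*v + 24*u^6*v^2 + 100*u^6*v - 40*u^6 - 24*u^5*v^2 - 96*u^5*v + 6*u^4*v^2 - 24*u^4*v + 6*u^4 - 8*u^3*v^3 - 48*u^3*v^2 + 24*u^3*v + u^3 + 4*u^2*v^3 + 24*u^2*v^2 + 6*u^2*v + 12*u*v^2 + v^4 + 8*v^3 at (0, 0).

The Hessian of f at 0 is [[0, 0], [0, 0]] with rank 0, so corank 2. A Groebner basis of the Jacobian ideal J(f) in C{u,v} is {u^3 + 3*u^2/4 + 3*u*v + 3*v^2, u^2*v - u^2/4 - u*v - v^2, u^2/16 + u*v^2 + u*v/4 + v^2/4, v^3}; counting standard monomials gives mu = 6. Corank 2; j^3 = (u + 2*v)^3 is a perfect cube, so E-series; the 4-jet and mu = 6 give E_6.

Type E_{6}, Milnor number mu = 6.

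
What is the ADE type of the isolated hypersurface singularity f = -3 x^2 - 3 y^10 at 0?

The Hessian of f at 0 is [[-6, 0], [0, 0]] with rank 1, so corank 1. A Groebner basis of the Jacobian ideal J(f) in C{x,y} is {y^9, x}; counting standard monomials gives mu = 9. Corank 1: A-series; mu = 9 gives A_9.

A_9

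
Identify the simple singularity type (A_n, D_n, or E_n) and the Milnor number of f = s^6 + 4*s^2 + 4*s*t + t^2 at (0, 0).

Type A_5, Milnor number mu = 5.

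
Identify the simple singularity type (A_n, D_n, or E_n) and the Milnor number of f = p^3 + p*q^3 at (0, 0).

Type E_7, Milnor number mu = 7.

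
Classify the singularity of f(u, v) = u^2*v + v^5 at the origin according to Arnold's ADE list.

D_{6}

The Hessian of f at 0 has rank 0. Corank 2; j^3 = u^2*v has shape L^2 M (L != M), so D-series; mu = 6 gives D_6.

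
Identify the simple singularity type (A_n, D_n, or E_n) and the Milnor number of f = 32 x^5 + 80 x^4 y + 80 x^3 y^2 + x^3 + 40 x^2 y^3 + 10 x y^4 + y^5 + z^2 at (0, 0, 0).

Type E8, Milnor number mu = 8.

The Hessian of f at 0 has rank 1. Corank 2; j^3 = x^3 is a perfect cube, so E-series; the 5-jet and mu = 8 give E_8.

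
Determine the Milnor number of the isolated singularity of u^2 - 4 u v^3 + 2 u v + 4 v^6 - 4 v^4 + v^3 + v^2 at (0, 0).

The Hessian of f at 0 is [[2, 2], [2, 2]] with rank 1, so corank 1. A Groebner basis of the Jacobian ideal J(f) in C{u,v} is {v^2, u + v}; counting standard monomials gives mu = 2. Corank 1: A-series; mu = 2 gives A_2.

2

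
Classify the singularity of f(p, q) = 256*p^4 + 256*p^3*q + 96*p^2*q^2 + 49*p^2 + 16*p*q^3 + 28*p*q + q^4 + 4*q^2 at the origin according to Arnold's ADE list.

A_{3}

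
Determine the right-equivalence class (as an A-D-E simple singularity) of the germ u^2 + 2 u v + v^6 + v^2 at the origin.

The Hessian of f at 0 is [[2, 2], [2, 2]] with rank 1, so corank 1. A Groebner basis of the Jacobian ideal J(f) in C{u,v} is {v^5, u + v}; counting standard monomials gives mu = 5. Corank 1: A-series; mu = 5 gives A_5.

A_{5}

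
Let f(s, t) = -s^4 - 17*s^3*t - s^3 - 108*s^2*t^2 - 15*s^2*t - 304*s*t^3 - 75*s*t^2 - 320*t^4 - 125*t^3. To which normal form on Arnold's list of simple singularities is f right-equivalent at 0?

E_7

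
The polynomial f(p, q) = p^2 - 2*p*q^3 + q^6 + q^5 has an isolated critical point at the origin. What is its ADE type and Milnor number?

Type A_{4}, Milnor number mu = 4.

The Hessian of f at 0 has rank 1. Corank 1: A-series; mu = 4 gives A_4.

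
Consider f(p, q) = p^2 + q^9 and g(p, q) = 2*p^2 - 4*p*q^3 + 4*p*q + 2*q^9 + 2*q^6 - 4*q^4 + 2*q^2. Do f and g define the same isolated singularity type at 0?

The Hessian of f at 0 has rank 1. Corank 1: A-series; mu = 8 gives A_8. The Hessian of g at 0 has rank 1. Corank 1: A-series; mu = 8 gives A_8. Both have type A_8, hence right-equivalent.

Yes.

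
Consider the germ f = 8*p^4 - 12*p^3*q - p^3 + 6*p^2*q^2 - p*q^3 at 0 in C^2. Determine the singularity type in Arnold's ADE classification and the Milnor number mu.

Type E_7, Milnor number mu = 7.

The Hessian of f at 0 has rank 0. Corank 2; j^3 = -p^3 is a perfect cube, so E-series; the 4-jet and mu = 7 give E_7.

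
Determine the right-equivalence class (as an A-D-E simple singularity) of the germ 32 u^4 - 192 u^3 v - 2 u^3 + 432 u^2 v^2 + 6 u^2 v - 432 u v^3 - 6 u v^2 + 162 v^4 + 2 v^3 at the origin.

The Hessian of f at 0 has rank 0. Corank 2; j^3 = -2*(u - v)^3 is a perfect cube, so E-series; the 4-jet and mu = 6 give E_6.

E6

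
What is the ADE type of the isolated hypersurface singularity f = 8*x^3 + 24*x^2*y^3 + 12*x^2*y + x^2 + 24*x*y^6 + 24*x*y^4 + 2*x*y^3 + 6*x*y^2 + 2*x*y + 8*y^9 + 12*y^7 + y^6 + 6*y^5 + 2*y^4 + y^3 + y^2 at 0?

A_2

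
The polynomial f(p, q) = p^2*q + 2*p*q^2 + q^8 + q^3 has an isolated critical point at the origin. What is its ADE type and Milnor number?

The Hessian of f at 0 has rank 0. Corank 2; j^3 = q*(p + q)^2 has shape L^2 M (L != M), so D-series; mu = 9 gives D_9.

Type D_9, Milnor number mu = 9.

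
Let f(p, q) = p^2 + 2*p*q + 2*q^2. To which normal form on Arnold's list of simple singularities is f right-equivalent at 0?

A_{1}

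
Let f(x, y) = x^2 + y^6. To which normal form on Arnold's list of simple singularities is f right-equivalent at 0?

The Hessian of f at 0 has rank 1. Corank 1: A-series; mu = 5 gives A_5.

A_{5}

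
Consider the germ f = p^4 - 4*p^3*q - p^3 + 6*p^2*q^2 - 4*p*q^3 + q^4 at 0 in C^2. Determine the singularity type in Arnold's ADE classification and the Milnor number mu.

Type E_{6}, Milnor number mu = 6.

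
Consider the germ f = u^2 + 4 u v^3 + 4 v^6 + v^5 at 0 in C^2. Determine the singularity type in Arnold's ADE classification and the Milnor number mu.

Type A4, Milnor number mu = 4.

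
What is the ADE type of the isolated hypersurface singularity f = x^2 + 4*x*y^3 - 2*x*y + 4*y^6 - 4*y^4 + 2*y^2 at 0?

The Hessian of f at 0 is [[2, -2], [-2, 4]] with rank 2, so corank 0. A Groebner basis of the Jacobian ideal J(f) in C{x,y} is {x, y}; counting standard monomials gives mu = 1. Corank 0: nondegenerate Morse point, so A_1.

A_{1}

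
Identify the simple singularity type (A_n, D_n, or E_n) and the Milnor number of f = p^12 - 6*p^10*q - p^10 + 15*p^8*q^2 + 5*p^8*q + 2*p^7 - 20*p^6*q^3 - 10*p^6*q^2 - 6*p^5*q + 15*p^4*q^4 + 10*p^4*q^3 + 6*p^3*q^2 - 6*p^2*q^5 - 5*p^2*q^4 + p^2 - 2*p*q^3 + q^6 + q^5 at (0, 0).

Type A_{4}, Milnor number mu = 4.

The Hessian of f at 0 has rank 1. Corank 1: A-series; mu = 4 gives A_4.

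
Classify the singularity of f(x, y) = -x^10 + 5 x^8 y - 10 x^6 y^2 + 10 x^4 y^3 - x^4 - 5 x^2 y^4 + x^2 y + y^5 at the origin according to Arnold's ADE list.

The Hessian of f at 0 has rank 0. Corank 2; j^3 = x^2*y has shape L^2 M (L != M), so D-series; mu = 6 gives D_6.

D6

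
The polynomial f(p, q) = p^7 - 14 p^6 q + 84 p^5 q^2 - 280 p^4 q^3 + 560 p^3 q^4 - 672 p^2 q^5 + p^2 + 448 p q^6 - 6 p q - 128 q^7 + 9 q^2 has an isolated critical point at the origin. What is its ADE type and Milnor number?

The Hessian of f at 0 has rank 1. Corank 1: A-series; mu = 6 gives A_6.

Type A_{6}, Milnor number mu = 6.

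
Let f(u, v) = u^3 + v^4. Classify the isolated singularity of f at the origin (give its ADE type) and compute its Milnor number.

Type E6, Milnor number mu = 6.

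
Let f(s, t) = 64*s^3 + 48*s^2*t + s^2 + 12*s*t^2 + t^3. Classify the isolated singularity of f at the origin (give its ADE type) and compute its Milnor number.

The Hessian of f at 0 has rank 1. Corank 1: A-series; mu = 2 gives A_2.

Type A_{2}, Milnor number mu = 2.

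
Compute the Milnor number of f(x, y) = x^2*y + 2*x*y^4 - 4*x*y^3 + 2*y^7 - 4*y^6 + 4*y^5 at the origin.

The Hessian of f at 0 has rank 0. Corank 2; j^3 = x^2*y has shape L^2 M (L != M), so D-series; mu = 8 gives D_8.

8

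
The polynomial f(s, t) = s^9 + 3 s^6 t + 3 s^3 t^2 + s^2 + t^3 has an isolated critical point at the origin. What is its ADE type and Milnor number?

Type A_2, Milnor number mu = 2.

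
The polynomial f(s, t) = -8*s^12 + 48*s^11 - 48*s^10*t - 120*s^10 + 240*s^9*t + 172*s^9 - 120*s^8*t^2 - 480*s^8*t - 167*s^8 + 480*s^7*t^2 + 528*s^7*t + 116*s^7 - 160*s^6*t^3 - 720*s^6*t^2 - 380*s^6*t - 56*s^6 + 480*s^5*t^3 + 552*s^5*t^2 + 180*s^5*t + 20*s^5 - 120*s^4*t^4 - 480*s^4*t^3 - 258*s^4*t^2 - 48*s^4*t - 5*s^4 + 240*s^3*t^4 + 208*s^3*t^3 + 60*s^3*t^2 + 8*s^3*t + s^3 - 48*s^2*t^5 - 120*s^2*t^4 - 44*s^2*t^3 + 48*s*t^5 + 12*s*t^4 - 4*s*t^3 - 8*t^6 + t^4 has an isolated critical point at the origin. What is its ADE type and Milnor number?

Type E_{6}, Milnor number mu = 6.

The Hessian of f at 0 is [[0, 0], [0, 0]] with rank 0, so corank 2. A Groebner basis of the Jacobian ideal J(f) in C{s,t} is {s^3, s^2*t, -s^2/4 + s*t^2, -3*s^2/4 + t^3}; counting standard monomials gives mu = 6. Corank 2; j^3 = s^3 is a perfect cube, so E-series; the 4-jet and mu = 6 give E_6.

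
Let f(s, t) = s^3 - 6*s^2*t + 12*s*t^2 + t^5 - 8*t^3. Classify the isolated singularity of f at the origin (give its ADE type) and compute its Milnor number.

Type E_8, Milnor number mu = 8.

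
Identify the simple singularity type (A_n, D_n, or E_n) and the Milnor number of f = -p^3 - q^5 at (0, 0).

The Hessian of f at 0 has rank 0. Corank 2; j^3 = -p^3 is a perfect cube, so E-series; the 5-jet and mu = 8 give E_8.

Type E8, Milnor number mu = 8.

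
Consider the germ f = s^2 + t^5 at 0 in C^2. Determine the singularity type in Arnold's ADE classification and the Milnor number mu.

The Hessian of f at 0 has rank 1. Corank 1: A-series; mu = 4 gives A_4.

Type A4, Milnor number mu = 4.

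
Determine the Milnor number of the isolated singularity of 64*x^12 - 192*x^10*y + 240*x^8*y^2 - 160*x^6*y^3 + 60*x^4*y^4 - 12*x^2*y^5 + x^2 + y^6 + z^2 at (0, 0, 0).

5

The Hessian of f at 0 is [[2, 0, 0], [0, 0, 0], [0, 0, 2]] with rank 2, so corank 1. A Groebner basis of the Jacobian ideal J(f) in C{x,y,z} is {y^5, x, z}; counting standard monomials gives mu = 5. Corank 1: A-series; mu = 5 gives A_5.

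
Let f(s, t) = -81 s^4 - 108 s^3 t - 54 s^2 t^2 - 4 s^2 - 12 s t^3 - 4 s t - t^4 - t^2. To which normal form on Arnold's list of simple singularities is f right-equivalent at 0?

A_3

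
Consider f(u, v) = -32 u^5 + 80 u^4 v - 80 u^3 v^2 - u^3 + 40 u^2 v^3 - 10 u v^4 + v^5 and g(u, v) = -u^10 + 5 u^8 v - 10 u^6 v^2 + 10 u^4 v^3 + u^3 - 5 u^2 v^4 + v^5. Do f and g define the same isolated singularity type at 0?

The Hessian of f at 0 has rank 0. Corank 2; j^3 = -u^3 is a perfect cube, so E-series; the 5-jet and mu = 8 give E_8. The Hessian of g at 0 has rank 0. Corank 2; j^3 = u^3 is a perfect cube, so E-series; the 5-jet and mu = 8 give E_8. Both have type E_8, hence right-equivalent.

Yes.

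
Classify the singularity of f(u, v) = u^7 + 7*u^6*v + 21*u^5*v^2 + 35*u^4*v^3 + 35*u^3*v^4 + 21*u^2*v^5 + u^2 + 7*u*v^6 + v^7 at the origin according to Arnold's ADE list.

A_{6}

The Hessian of f at 0 has rank 1. Corank 1: A-series; mu = 6 gives A_6.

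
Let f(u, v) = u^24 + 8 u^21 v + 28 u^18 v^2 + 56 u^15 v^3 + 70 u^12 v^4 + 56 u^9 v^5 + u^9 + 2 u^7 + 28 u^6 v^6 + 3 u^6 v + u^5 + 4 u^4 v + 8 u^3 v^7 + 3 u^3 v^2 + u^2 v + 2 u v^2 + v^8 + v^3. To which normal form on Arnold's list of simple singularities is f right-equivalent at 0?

D_9

The Hessian of f at 0 has rank 0. Corank 2; j^3 = v*(u + v)^2 has shape L^2 M (L != M), so D-series; mu = 9 gives D_9.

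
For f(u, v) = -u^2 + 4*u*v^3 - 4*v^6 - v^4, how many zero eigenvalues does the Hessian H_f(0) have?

1

Hessian at 0 has rank 1.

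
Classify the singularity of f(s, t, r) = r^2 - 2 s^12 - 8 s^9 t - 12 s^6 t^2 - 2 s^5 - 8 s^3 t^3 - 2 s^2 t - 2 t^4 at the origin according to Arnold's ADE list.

The Hessian of f at 0 is [[0, 0, 0], [0, 0, 0], [0, 0, 2]] with rank 1, so corank 2. A Groebner basis of the Jacobian ideal J(f) in C{s,t,r} is {s^3, s^2/4 + t^3, s*t, r}; counting standard monomials gives mu = 5. Corank 2; j^3 = -2*s^2*t has shape L^2 M (L != M), so D-series; mu = 5 gives D_5.

D5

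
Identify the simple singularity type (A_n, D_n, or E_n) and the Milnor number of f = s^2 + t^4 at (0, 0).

The Hessian of f at 0 is [[2, 0], [0, 0]] with rank 1, so corank 1. A Groebner basis of the Jacobian ideal J(f) in C{s,t} is {t^3, s}; counting standard monomials gives mu = 3. Corank 1: A-series; mu = 3 gives A_3.

Type A_{3}, Milnor number mu = 3.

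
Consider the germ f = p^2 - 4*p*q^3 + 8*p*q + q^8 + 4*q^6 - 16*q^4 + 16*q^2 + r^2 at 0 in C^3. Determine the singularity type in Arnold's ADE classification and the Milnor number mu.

Type A_7, Milnor number mu = 7.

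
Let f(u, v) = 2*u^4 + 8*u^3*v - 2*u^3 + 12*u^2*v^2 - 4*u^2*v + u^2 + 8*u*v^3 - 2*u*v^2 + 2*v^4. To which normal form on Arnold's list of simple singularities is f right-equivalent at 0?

A3

The Hessian of f at 0 is [[2, 0], [0, 0]] with rank 1, so corank 1. A Groebner basis of the Jacobian ideal J(f) in C{u,v} is {u^2, u*v, -u + v^2}; counting standard monomials gives mu = 3. Corank 1: A-series; mu = 3 gives A_3.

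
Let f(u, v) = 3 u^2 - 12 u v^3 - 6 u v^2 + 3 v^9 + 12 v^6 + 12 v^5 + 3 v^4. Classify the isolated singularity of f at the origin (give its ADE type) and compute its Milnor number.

Type A_8, Milnor number mu = 8.

The Hessian of f at 0 is [[6, 0], [0, 0]] with rank 1, so corank 1. A Groebner basis of the Jacobian ideal J(f) in C{u,v} is {u^2*v^2 - u^2*v + 3*u^2/4 - u*v^2 + u*v/8 - u/16 + v^2/16, u^3 - 3*u^2*v/2 + 5*u^2/4 - 7*u*v^2/4 + u*v/4 - u/8 + v^2/8, -u/2 + v^3 + v^2/2}; counting standard monomials gives mu = 8. Corank 1: A-series; mu = 8 gives A_8.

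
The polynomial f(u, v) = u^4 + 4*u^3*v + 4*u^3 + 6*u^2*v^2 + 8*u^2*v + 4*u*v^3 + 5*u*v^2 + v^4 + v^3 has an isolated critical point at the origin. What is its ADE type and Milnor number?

Type D_{5}, Milnor number mu = 5.

The Hessian of f at 0 is [[0, 0], [0, 0]] with rank 0, so corank 2. A Groebner basis of the Jacobian ideal J(f) in C{u,v} is {u*v^2 + 2*u*v + v^2, -4*u*v + v^3 - 2*v^2, u^2 + 3*u*v/2 + v^2/2}; counting standard monomials gives mu = 5. Corank 2; j^3 = (u + v)*(2*u + v)^2 has shape L^2 M (L != M), so D-series; mu = 5 gives D_5.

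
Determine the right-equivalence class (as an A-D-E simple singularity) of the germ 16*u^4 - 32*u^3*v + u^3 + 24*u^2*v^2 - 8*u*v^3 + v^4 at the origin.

E_{6}

The Hessian of f at 0 has rank 0. Corank 2; j^3 = u^3 is a perfect cube, so E-series; the 4-jet and mu = 6 give E_6.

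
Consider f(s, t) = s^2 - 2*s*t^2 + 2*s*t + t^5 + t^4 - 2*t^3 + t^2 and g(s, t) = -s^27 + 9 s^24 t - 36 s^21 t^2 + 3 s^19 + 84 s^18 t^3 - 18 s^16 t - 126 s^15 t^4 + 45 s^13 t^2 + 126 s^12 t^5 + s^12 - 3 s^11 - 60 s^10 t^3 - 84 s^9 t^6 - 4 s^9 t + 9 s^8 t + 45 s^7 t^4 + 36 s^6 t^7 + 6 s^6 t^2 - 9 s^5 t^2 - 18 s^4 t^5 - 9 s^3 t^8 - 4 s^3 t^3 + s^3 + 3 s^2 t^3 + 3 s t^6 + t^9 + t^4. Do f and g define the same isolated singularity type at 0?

The Hessian of f at 0 is [[2, 2], [2, 2]] with rank 1, so corank 1. A Groebner basis of the Jacobian ideal J(f) in C{s,t} is {s^2 + 2*s*t + s + t, -s + t^2 - t}; counting standard monomials gives mu = 4. Corank 1: A-series; mu = 4 gives A_4. The Hessian of g at 0 is [[0, 0], [0, 0]] with rank 0, so corank 2. A Groebner basis of the Jacobian ideal J(g) in C{s,t} is {t^3, s^2}; counting standard monomials gives mu = 6. Corank 2; j^3 = s^3 is a perfect cube, so E-series; the 4-jet and mu = 6 give E_6. f is A_4 but g is E_6, hence not right-equivalent.

No.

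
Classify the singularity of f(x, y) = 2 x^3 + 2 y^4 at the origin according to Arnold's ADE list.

The Hessian of f at 0 has rank 0. Corank 2; j^3 = 2*x^3 is a perfect cube, so E-series; the 4-jet and mu = 6 give E_6.

E6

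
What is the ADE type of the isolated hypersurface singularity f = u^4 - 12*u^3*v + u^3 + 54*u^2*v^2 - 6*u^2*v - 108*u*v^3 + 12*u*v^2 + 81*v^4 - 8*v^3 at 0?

E6

The Hessian of f at 0 is [[0, 0], [0, 0]] with rank 0, so corank 2. A Groebner basis of the Jacobian ideal J(f) in C{u,v} is {v^4, u*v^2 - 7*v^3/3, u^2 - 4*u*v + 4*v^2}; counting standard monomials gives mu = 6. Corank 2; j^3 = (u - 2*v)^3 is a perfect cube, so E-series; the 4-jet and mu = 6 give E_6.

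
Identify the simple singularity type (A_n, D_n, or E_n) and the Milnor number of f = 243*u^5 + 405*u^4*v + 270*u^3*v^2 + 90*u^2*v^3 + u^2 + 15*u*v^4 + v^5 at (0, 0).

Type A4, Milnor number mu = 4.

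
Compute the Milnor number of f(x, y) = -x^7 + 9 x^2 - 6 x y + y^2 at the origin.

6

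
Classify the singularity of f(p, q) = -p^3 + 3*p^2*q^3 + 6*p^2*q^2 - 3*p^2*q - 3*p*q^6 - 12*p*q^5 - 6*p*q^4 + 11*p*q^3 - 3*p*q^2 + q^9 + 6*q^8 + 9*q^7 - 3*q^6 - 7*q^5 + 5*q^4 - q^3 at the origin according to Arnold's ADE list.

The Hessian of f at 0 has rank 0. Corank 2; j^3 = -(p + q)^3 is a perfect cube, so E-series; the 4-jet and mu = 7 give E_7.

E_7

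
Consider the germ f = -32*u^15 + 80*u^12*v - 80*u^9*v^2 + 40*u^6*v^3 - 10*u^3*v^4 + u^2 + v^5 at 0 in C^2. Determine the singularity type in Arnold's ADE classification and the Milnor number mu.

The Hessian of f at 0 has rank 1. Corank 1: A-series; mu = 4 gives A_4.

Type A4, Milnor number mu = 4.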